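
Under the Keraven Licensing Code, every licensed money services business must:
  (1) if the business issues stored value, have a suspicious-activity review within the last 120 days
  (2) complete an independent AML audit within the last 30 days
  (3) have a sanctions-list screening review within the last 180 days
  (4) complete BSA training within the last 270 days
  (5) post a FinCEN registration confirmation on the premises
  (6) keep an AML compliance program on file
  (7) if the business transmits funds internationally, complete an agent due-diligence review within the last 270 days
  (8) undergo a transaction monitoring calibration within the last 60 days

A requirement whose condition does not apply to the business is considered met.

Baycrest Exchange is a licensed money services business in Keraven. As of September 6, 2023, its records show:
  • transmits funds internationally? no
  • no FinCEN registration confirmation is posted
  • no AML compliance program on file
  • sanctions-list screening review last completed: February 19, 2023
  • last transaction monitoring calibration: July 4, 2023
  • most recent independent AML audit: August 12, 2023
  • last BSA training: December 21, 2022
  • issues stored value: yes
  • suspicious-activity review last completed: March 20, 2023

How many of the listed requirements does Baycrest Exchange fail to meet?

1. condition 'issues stored value' holds; suspicious-activity review 170 days ago vs limit 120 → not met
2. independent AML audit 25 days ago vs limit 30 → met
3. sanctions-list screening review 199 days ago vs limit 180 → not met
4. BSA training 259 days ago vs limit 270 → met
5. FinCEN registration confirmation absent → not met
6. AML compliance program absent → not met
7. condition 'transmits funds internationally' does not hold → requirement n/a → met
8. transaction monitoring calibration 64 days ago vs limit 60 → not met
Not met: 5 of 8

5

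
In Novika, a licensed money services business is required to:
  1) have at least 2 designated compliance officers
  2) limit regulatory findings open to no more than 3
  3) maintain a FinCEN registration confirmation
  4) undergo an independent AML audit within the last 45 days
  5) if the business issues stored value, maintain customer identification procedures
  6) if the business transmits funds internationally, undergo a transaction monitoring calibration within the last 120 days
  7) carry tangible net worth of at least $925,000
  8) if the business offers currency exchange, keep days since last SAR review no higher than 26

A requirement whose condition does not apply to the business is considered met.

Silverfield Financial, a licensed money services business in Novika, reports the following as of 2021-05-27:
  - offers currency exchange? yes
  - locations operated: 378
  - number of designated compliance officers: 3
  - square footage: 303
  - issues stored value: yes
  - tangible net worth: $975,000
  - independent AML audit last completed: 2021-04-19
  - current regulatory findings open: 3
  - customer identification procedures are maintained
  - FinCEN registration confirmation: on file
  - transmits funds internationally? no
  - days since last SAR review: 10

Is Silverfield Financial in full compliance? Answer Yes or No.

Yes

1. designated compliance officers 3 ≥ 2 → met
2. regulatory findings open 3 ≤ 3 → met
3. FinCEN registration confirmation present → met
4. independent AML audit 38 days ago vs limit 45 → met
5. condition 'issues stored value' holds; customer identification procedures present → met
6. condition 'transmits funds internationally' does not hold → requirement n/a → met
7. tangible net worth $975,000 ≥ $925,000 → met
8. condition 'offers currency exchange' holds; days since last SAR review 10 ≤ 26 → met
All met.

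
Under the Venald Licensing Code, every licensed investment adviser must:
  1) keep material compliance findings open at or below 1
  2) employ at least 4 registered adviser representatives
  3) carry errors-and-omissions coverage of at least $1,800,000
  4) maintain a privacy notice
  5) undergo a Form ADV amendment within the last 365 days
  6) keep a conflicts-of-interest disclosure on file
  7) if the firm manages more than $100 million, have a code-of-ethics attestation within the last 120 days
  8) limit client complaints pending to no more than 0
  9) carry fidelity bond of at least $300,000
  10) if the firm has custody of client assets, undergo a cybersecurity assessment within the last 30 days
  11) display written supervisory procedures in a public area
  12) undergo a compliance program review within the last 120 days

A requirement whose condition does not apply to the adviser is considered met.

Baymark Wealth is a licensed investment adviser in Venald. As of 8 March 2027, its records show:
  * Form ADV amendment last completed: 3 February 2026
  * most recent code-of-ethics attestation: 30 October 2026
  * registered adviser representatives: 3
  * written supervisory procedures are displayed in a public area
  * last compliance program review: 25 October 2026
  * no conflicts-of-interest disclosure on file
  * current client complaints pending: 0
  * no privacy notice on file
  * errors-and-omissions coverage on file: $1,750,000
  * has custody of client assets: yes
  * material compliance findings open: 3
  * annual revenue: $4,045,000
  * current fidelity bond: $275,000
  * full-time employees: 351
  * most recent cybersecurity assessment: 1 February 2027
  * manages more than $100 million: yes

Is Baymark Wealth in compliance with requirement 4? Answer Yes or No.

No

4. privacy notice absent → not met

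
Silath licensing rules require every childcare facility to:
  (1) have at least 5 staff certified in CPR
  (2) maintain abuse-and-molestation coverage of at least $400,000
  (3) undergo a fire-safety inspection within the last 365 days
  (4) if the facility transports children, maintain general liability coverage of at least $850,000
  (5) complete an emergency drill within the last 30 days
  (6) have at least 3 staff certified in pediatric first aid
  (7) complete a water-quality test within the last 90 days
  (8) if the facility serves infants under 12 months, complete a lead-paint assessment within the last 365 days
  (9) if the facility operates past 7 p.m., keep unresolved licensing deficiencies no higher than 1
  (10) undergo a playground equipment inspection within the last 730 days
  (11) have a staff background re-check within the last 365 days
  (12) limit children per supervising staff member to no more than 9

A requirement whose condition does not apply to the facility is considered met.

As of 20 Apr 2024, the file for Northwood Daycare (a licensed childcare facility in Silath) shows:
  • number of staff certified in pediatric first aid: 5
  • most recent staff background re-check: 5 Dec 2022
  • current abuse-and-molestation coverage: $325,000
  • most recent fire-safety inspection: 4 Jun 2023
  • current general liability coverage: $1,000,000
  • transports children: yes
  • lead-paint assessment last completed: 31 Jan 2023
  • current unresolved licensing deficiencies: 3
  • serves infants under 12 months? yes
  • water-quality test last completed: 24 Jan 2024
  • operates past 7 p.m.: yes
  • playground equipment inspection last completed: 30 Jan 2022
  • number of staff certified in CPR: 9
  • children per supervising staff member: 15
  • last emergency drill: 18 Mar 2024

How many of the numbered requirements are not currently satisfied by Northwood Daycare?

1. staff certified in CPR 9 ≥ 5 → met
2. abuse-and-molestation coverage $325,000 < $400,000 → not met
3. fire-safety inspection 321 days ago vs limit 365 → met
4. condition 'transports children' holds; general liability coverage $1,000,000 ≥ $850,000 → met
5. emergency drill 33 days ago vs limit 30 → not met
6. staff certified in pediatric first aid 5 ≥ 3 → met
7. water-quality test 87 days ago vs limit 90 → met
8. condition 'serves infants under 12 months' holds; lead-paint assessment 445 days ago vs limit 365 → not met
9. condition 'operates past 7 p.m.' holds; unresolved licensing deficiencies 3 > 1 → not met
10. playground equipment inspection 811 days ago vs limit 730 → not met
11. staff background re-check 502 days ago vs limit 365 → not met
12. children per supervising staff member 15 > 9 → not met
Not met: 7 of 12

7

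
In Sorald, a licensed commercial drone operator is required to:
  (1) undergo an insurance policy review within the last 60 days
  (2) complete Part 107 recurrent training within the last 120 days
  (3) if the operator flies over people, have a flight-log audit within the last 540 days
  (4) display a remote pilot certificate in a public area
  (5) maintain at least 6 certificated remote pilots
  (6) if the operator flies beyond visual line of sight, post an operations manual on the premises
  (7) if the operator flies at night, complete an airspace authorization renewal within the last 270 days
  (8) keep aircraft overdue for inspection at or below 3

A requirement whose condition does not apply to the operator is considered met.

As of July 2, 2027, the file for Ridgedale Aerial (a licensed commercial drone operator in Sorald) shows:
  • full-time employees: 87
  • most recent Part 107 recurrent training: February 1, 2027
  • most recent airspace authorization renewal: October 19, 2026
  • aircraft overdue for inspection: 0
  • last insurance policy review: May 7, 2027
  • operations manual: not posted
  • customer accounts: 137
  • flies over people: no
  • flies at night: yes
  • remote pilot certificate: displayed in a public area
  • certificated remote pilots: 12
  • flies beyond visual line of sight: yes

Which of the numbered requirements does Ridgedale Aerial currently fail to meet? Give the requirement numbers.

2, 6

1. insurance policy review 56 days ago vs limit 60 → met
2. Part 107 recurrent training 151 days ago vs limit 120 → not met
3. condition 'flies over people' does not hold → requirement n/a → met
4. remote pilot certificate present → met
5. certificated remote pilots 12 ≥ 6 → met
6. condition 'flies beyond visual line of sight' holds; operations manual absent → not met
7. condition 'flies at night' holds; airspace authorization renewal 256 days ago vs limit 270 → met
8. aircraft overdue for inspection 0 ≤ 3 → met
Not met: 2, 6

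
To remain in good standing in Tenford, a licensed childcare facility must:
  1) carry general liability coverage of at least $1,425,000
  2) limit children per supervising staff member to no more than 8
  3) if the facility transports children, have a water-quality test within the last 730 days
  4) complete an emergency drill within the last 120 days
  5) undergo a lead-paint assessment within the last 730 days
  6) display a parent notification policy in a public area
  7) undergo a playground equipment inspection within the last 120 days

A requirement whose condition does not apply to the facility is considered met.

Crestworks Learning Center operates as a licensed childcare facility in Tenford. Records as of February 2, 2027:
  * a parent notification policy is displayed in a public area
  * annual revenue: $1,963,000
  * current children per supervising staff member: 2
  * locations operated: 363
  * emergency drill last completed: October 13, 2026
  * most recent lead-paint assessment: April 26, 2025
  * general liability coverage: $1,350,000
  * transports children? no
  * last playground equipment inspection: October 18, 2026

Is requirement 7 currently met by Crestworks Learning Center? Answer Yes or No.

Yes

7. playground equipment inspection 107 days ago vs limit 120 → met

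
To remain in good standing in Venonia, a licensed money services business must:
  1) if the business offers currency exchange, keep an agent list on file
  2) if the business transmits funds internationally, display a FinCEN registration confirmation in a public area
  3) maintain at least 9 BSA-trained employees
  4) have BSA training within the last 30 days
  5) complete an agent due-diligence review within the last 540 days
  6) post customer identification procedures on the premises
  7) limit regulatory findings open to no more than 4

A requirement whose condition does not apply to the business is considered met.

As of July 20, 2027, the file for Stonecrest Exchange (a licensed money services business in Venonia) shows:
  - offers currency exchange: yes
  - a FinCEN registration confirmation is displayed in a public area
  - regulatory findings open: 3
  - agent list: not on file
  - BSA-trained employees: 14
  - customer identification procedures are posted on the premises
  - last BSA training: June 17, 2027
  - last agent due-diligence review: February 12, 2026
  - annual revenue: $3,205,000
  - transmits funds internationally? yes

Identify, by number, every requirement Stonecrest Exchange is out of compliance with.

1, 4

1. condition 'offers currency exchange' holds; agent list absent → not met
2. condition 'transmits funds internationally' holds; FinCEN registration confirmation present → met
3. BSA-trained employees 14 ≥ 9 → met
4. BSA training 33 days ago vs limit 30 → not met
5. agent due-diligence review 523 days ago vs limit 540 → met
6. customer identification procedures present → met
7. regulatory findings open 3 ≤ 4 → met
Not met: 1, 4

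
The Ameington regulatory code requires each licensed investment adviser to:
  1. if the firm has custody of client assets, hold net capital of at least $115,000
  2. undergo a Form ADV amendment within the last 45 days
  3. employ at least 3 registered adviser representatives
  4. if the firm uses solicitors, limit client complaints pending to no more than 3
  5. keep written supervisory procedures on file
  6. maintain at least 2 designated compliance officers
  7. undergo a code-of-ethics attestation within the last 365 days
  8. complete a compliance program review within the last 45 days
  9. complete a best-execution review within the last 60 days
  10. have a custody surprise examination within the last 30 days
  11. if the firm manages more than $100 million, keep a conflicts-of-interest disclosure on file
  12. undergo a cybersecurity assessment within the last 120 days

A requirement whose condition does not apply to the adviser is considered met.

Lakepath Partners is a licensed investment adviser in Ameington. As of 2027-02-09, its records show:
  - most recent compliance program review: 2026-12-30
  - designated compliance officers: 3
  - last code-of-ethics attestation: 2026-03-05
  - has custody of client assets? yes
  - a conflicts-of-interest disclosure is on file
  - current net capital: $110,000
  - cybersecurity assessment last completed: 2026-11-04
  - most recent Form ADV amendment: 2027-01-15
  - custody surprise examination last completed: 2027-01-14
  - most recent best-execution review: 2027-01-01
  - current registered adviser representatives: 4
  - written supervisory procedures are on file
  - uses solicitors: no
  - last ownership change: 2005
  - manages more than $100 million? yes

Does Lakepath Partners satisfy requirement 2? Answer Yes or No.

Yes

2. Form ADV amendment 25 days ago vs limit 45 → met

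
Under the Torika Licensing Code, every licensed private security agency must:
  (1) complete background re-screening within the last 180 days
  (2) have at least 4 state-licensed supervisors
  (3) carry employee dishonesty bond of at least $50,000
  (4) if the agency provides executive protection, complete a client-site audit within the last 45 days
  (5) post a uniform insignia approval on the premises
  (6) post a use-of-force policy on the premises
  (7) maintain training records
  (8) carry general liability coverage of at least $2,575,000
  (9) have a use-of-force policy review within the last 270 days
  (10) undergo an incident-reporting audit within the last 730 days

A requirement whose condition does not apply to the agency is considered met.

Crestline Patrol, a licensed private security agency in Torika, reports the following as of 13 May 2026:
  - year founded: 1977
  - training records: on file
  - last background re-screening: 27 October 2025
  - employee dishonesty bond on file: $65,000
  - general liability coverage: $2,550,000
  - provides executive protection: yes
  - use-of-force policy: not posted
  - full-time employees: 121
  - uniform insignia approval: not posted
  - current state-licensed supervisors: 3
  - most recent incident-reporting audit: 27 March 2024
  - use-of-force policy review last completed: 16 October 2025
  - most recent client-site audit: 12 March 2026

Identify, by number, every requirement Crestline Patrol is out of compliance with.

1. background re-screening 198 days ago vs limit 180 → not met
2. state-licensed supervisors 3 < 4 → not met
3. employee dishonesty bond $65,000 ≥ $50,000 → met
4. condition 'provides executive protection' holds; client-site audit 62 days ago vs limit 45 → not met
5. uniform insignia approval absent → not met
6. use-of-force policy absent → not met
7. training records present → met
8. general liability coverage $2,550,000 < $2,575,000 → not met
9. use-of-force policy review 209 days ago vs limit 270 → met
10. incident-reporting audit 777 days ago vs limit 730 → not met
Not met: 1, 2, 4, 5, 6, 8, 10

1, 2, 4, 5, 6, 8, 10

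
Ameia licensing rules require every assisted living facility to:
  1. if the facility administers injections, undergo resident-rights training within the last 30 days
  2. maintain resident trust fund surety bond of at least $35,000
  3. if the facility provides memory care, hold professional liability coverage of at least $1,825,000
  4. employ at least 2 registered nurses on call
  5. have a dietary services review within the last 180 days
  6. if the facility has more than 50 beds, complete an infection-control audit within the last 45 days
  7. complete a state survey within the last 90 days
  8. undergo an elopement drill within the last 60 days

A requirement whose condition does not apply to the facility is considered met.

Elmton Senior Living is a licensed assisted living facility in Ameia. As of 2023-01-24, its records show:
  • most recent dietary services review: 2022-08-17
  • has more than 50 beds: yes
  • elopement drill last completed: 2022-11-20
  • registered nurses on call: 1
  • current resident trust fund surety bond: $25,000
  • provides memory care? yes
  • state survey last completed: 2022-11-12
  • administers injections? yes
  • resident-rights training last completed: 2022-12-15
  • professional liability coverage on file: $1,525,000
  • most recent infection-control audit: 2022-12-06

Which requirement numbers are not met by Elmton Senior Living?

1. condition 'administers injections' holds; resident-rights training 40 days ago vs limit 30 → not met
2. resident trust fund surety bond $25,000 < $35,000 → not met
3. condition 'provides memory care' holds; professional liability coverage $1,525,000 < $1,825,000 → not met
4. registered nurses on call 1 < 2 → not met
5. dietary services review 160 days ago vs limit 180 → met
6. condition 'has more than 50 beds' holds; infection-control audit 49 days ago vs limit 45 → not met
7. state survey 73 days ago vs limit 90 → met
8. elopement drill 65 days ago vs limit 60 → not met
Not met: 1, 2, 3, 4, 6, 8

1, 2, 3, 4, 6, 8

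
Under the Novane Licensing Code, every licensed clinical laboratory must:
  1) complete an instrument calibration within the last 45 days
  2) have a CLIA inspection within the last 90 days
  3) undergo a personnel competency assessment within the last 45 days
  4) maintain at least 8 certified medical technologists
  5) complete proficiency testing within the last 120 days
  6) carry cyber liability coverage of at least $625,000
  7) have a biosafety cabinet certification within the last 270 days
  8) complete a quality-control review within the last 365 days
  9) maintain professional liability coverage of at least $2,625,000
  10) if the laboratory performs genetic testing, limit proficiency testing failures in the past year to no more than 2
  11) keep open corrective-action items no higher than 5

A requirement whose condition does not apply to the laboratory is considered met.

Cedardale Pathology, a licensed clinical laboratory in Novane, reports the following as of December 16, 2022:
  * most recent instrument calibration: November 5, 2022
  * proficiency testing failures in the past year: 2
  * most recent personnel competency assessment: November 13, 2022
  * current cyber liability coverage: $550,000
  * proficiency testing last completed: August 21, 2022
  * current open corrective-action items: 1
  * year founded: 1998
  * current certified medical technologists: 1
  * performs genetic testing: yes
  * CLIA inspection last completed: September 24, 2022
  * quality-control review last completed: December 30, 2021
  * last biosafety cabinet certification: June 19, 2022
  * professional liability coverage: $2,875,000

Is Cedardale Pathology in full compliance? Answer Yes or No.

No

1. instrument calibration 41 days ago vs limit 45 → met
2. CLIA inspection 83 days ago vs limit 90 → met
3. personnel competency assessment 33 days ago vs limit 45 → met
4. certified medical technologists 1 < 8 → not met
5. proficiency testing 117 days ago vs limit 120 → met
6. cyber liability coverage $550,000 < $625,000 → not met
7. biosafety cabinet certification 180 days ago vs limit 270 → met
8. quality-control review 351 days ago vs limit 365 → met
9. professional liability coverage $2,875,000 ≥ $2,625,000 → met
10. condition 'performs genetic testing' holds; proficiency testing failures in the past year 2 ≤ 2 → met
11. open corrective-action items 1 ≤ 5 → met
Not met: 4, 6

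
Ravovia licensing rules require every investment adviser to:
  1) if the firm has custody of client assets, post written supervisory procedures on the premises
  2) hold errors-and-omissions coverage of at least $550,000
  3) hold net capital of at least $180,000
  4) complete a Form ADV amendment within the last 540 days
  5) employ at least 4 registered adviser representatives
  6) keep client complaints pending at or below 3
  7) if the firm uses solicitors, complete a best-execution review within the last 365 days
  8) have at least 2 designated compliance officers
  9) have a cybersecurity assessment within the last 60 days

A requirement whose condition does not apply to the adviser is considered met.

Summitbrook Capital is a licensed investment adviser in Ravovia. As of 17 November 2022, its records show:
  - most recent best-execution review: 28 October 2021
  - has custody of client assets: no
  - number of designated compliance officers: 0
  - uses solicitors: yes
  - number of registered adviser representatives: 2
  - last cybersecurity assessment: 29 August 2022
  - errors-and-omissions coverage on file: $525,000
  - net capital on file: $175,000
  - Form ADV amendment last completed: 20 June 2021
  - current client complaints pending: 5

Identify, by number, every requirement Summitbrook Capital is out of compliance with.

1. condition 'has custody of client assets' does not hold → requirement n/a → met
2. errors-and-omissions coverage $525,000 < $550,000 → not met
3. net capital $175,000 < $180,000 → not met
4. Form ADV amendment 515 days ago vs limit 540 → met
5. registered adviser representatives 2 < 4 → not met
6. client complaints pending 5 > 3 → not met
7. condition 'uses solicitors' holds; best-execution review 385 days ago vs limit 365 → not met
8. designated compliance officers 0 < 2 → not met
9. cybersecurity assessment 80 days ago vs limit 60 → not met
Not met: 2, 3, 5, 6, 7, 8, 9

2, 3, 5, 6, 7, 8, 9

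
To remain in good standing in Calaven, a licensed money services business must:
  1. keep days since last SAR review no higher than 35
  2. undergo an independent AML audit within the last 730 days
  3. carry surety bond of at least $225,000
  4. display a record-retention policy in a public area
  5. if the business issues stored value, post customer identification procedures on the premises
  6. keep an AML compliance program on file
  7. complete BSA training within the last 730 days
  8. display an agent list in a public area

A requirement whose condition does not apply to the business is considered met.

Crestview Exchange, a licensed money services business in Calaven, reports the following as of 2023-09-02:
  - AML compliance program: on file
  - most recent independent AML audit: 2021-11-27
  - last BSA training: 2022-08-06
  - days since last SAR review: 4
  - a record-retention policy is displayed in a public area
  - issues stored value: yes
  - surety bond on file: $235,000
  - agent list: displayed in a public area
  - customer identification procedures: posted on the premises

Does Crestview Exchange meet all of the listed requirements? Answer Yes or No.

Yes

1. days since last SAR review 4 ≤ 35 → met
2. independent AML audit 644 days ago vs limit 730 → met
3. surety bond $235,000 ≥ $225,000 → met
4. record-retention policy present → met
5. condition 'issues stored value' holds; customer identification procedures present → met
6. AML compliance program present → met
7. BSA training 392 days ago vs limit 730 → met
8. agent list present → met
All met.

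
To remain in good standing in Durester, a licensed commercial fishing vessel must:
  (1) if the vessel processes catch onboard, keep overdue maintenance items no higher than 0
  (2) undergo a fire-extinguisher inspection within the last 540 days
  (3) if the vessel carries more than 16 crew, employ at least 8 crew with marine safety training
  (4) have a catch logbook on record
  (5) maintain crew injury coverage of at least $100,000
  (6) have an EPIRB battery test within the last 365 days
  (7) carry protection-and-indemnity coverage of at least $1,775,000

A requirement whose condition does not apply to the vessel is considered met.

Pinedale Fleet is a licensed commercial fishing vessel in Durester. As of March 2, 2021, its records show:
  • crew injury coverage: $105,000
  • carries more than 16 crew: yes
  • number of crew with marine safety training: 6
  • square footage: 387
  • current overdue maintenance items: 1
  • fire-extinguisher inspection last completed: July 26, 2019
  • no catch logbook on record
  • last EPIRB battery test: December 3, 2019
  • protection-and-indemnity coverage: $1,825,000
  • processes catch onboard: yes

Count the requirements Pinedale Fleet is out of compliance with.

1. condition 'processes catch onboard' holds; overdue maintenance items 1 > 0 → not met
2. fire-extinguisher inspection 585 days ago vs limit 540 → not met
3. condition 'carries more than 16 crew' holds; crew with marine safety training 6 < 8 → not met
4. catch logbook absent → not met
5. crew injury coverage $105,000 ≥ $100,000 → met
6. EPIRB battery test 455 days ago vs limit 365 → not met
7. protection-and-indemnity coverage $1,825,000 ≥ $1,775,000 → met
Not met: 5 of 7

5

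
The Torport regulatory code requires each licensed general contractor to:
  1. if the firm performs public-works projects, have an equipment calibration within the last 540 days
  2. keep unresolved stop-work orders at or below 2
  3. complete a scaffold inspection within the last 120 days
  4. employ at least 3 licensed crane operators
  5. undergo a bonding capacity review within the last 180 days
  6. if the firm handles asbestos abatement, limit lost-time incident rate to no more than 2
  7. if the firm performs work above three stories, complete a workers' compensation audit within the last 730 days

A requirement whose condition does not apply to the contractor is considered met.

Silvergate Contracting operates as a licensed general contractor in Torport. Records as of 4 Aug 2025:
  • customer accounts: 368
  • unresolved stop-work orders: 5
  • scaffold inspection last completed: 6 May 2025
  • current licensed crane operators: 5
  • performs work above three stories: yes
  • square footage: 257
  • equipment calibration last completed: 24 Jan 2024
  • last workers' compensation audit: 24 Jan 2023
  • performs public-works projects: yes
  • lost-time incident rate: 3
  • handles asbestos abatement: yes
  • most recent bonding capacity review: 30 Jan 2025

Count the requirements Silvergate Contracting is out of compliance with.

5

1. condition 'performs public-works projects' holds; equipment calibration 558 days ago vs limit 540 → not met
2. unresolved stop-work orders 5 > 2 → not met
3. scaffold inspection 90 days ago vs limit 120 → met
4. licensed crane operators 5 ≥ 3 → met
5. bonding capacity review 186 days ago vs limit 180 → not met
6. condition 'handles asbestos abatement' holds; lost-time incident rate 3 > 2 → not met
7. condition 'performs work above three stories' holds; workers' compensation audit 923 days ago vs limit 730 → not met
Not met: 5 of 7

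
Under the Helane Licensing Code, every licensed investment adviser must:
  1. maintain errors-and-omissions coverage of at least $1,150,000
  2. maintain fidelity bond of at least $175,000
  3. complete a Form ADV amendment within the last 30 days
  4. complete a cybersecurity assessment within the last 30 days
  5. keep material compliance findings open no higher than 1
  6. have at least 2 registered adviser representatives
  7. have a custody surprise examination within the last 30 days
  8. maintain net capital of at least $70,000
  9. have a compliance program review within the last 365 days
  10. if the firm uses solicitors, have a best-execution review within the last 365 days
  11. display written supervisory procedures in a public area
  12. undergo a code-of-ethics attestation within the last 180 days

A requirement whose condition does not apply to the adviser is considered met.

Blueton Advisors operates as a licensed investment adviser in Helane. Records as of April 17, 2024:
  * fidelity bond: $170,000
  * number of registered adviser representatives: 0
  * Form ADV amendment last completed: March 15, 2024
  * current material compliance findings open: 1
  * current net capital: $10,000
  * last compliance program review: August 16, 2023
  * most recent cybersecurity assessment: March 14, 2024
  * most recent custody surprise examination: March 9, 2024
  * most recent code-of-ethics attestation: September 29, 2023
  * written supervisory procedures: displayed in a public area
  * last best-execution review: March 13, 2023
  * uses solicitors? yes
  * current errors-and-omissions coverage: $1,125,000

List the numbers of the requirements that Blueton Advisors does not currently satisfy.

1. errors-and-omissions coverage $1,125,000 < $1,150,000 → not met
2. fidelity bond $170,000 < $175,000 → not met
3. Form ADV amendment 33 days ago vs limit 30 → not met
4. cybersecurity assessment 34 days ago vs limit 30 → not met
5. material compliance findings open 1 ≤ 1 → met
6. registered adviser representatives 0 < 2 → not met
7. custody surprise examination 39 days ago vs limit 30 → not met
8. net capital $10,000 < $70,000 → not met
9. compliance program review 245 days ago vs limit 365 → met
10. condition 'uses solicitors' holds; best-execution review 401 days ago vs limit 365 → not met
11. written supervisory procedures present → met
12. code-of-ethics attestation 201 days ago vs limit 180 → not met
Not met: 1, 2, 3, 4, 6, 7, 8, 10, 12

1, 2, 3, 4, 6, 7, 8, 10, 12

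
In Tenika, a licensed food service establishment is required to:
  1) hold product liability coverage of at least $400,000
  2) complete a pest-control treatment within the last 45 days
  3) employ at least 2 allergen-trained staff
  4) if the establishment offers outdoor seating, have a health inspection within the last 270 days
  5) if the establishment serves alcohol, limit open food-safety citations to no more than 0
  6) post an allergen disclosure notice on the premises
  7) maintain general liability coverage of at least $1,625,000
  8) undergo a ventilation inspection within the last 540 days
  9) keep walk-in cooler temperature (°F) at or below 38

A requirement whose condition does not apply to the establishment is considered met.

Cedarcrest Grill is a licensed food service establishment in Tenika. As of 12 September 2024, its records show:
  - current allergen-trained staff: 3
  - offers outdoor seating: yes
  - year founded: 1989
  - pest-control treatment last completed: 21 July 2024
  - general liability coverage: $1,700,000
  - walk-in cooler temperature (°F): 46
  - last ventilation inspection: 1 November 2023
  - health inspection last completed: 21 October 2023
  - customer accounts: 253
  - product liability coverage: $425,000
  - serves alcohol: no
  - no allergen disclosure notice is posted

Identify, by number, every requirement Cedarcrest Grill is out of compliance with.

1. product liability coverage $425,000 ≥ $400,000 → met
2. pest-control treatment 53 days ago vs limit 45 → not met
3. allergen-trained staff 3 ≥ 2 → met
4. condition 'offers outdoor seating' holds; health inspection 327 days ago vs limit 270 → not met
5. condition 'serves alcohol' does not hold → requirement n/a → met
6. allergen disclosure notice absent → not met
7. general liability coverage $1,700,000 ≥ $1,625,000 → met
8. ventilation inspection 316 days ago vs limit 540 → met
9. walk-in cooler temperature (°F) 46 > 38 → not met
Not met: 2, 4, 6, 9

2, 4, 6, 9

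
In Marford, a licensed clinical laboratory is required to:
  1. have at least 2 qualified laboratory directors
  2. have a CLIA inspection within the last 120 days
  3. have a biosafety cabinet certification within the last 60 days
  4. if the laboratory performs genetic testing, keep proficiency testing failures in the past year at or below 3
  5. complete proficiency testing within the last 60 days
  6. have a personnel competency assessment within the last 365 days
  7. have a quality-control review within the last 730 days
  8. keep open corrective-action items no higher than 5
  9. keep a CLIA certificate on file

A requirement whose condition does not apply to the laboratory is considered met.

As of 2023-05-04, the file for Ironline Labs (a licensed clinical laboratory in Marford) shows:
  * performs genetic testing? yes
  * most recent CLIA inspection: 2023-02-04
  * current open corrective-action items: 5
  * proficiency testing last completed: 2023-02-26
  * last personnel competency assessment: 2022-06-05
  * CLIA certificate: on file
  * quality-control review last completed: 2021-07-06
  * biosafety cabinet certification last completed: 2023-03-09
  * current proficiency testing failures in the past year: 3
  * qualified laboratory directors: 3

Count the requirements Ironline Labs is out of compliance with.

1

1. qualified laboratory directors 3 ≥ 2 → met
2. CLIA inspection 89 days ago vs limit 120 → met
3. biosafety cabinet certification 56 days ago vs limit 60 → met
4. condition 'performs genetic testing' holds; proficiency testing failures in the past year 3 ≤ 3 → met
5. proficiency testing 67 days ago vs limit 60 → not met
6. personnel competency assessment 333 days ago vs limit 365 → met
7. quality-control review 667 days ago vs limit 730 → met
8. open corrective-action items 5 ≤ 5 → met
9. CLIA certificate present → met
Not met: 1 of 9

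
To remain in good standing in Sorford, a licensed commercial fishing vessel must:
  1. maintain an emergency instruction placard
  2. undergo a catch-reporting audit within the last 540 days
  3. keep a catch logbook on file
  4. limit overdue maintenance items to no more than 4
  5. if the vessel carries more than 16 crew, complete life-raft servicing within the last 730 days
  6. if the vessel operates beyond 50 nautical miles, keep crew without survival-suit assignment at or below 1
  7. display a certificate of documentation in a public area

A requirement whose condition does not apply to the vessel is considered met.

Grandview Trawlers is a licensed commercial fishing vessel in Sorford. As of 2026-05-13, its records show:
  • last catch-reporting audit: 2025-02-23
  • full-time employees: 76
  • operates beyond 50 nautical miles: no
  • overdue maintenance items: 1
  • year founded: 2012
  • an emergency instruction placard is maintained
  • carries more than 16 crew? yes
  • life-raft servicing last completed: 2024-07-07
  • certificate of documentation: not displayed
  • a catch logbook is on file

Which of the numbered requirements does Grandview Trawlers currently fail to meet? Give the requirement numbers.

7

1. emergency instruction placard present → met
2. catch-reporting audit 444 days ago vs limit 540 → met
3. catch logbook present → met
4. overdue maintenance items 1 ≤ 4 → met
5. condition 'carries more than 16 crew' holds; life-raft servicing 675 days ago vs limit 730 → met
6. condition 'operates beyond 50 nautical miles' does not hold → requirement n/a → met
7. certificate of documentation absent → not met
Not met: 7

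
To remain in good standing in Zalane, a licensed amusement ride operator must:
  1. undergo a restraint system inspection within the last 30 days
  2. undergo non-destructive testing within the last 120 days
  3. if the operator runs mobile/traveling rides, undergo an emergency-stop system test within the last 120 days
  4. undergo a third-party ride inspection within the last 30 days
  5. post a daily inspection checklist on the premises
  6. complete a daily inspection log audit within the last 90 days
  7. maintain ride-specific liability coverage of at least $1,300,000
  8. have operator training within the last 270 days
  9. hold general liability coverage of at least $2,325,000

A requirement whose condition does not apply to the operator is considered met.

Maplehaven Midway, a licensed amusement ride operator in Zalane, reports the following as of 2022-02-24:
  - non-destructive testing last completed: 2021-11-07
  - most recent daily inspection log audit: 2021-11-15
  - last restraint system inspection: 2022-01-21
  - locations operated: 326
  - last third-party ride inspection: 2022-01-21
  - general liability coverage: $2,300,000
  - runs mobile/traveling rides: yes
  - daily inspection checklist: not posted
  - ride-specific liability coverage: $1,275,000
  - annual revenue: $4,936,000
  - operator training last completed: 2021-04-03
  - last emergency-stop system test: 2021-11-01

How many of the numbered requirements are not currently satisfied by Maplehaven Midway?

7

1. restraint system inspection 34 days ago vs limit 30 → not met
2. non-destructive testing 109 days ago vs limit 120 → met
3. condition 'runs mobile/traveling rides' holds; emergency-stop system test 115 days ago vs limit 120 → met
4. third-party ride inspection 34 days ago vs limit 30 → not met
5. daily inspection checklist absent → not met
6. daily inspection log audit 101 days ago vs limit 90 → not met
7. ride-specific liability coverage $1,275,000 < $1,300,000 → not met
8. operator training 327 days ago vs limit 270 → not met
9. general liability coverage $2,300,000 < $2,325,000 → not met
Not met: 7 of 9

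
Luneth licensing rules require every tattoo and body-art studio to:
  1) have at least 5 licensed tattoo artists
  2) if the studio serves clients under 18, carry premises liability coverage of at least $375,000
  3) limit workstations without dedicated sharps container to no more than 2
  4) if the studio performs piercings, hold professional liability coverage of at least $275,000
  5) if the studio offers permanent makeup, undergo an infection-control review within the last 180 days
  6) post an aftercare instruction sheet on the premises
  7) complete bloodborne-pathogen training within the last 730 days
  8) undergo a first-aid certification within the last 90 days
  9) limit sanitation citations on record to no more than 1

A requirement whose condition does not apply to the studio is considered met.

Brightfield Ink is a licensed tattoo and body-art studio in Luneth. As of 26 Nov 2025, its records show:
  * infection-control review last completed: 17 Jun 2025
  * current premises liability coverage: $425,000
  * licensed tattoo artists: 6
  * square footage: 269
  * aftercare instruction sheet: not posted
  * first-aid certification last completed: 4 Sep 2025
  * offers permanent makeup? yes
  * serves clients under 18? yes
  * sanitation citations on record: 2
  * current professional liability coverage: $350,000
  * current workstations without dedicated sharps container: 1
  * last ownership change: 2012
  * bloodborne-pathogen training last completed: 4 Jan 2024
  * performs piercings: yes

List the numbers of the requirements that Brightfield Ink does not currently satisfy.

1. licensed tattoo artists 6 ≥ 5 → met
2. condition 'serves clients under 18' holds; premises liability coverage $425,000 ≥ $375,000 → met
3. workstations without dedicated sharps container 1 ≤ 2 → met
4. condition 'performs piercings' holds; professional liability coverage $350,000 ≥ $275,000 → met
5. condition 'offers permanent makeup' holds; infection-control review 162 days ago vs limit 180 → met
6. aftercare instruction sheet absent → not met
7. bloodborne-pathogen training 692 days ago vs limit 730 → met
8. first-aid certification 83 days ago vs limit 90 → met
9. sanitation citations on record 2 > 1 → not met
Not met: 6, 9

6, 9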